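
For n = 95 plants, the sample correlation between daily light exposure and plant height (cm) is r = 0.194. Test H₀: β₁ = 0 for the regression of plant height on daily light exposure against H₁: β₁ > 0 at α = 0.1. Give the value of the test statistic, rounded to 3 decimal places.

t = 1.907

t = r·√(n − 2)/√(1 − r²) = 0.194·√93/√0.962364 = 1.907.
df = n − 2 = 93.
One-sided p ≈ 0.0298, which is < 0.1, so reject H₀.
There is evidence of a linear association between daily light exposure and plant height.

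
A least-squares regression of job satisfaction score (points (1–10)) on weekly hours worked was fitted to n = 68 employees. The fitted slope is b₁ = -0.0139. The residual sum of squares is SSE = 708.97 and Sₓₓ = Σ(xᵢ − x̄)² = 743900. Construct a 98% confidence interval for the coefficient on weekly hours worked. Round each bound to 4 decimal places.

(-0.0230, -0.0048)

MSE = SSE/(n − 2) = 708.97/66 = 10.742.
SE(b₁) = √(MSE/Sₓₓ) = √(10.742/743900) = 0.00380001.
df = n − 2 = 66.
t* = t_{0.01, 66} = 2.384186.
Margin = t* × SE = 2.384186 × 0.00380001 = 0.009060.
CI: -0.0139 ± 0.009060 → (-0.0230, -0.0048).
With 98% confidence, each one-unit increase in weekly hours worked is associated with a change of between -0.0230 and -0.0048 points (1–10) in job satisfaction score.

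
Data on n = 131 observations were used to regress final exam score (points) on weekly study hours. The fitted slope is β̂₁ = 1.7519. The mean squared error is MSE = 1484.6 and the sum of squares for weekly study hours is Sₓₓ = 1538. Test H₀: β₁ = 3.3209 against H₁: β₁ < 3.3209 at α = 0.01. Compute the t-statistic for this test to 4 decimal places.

t = -1.5970

SE(β̂₁) = √(MSE/Sₓₓ) = √(1484.6/1538) = 0.982486.
t = (1.7519 − 3.3209) / 0.982486 = -1.5970.
df = n − 2 = 129.
One-sided p ≈ 0.0564, which is ≥ 0.01, so fail to reject H₀.
The data do not give significant evidence that the true slope on weekly study hours is below 3.3209 points per unit.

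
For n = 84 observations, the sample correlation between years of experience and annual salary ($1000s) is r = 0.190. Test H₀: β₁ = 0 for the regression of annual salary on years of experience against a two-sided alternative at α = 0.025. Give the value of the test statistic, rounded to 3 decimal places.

t = r·√(n − 2)/√(1 − r²) = 0.190·√82/√0.9639 = 1.752.
df = n − 2 = 82.
Two-sided p ≈ 0.0834, which is ≥ 0.025, so fail to reject H₀.
The data do not give significant evidence of a linear association between years of experience and annual salary.

t = 1.752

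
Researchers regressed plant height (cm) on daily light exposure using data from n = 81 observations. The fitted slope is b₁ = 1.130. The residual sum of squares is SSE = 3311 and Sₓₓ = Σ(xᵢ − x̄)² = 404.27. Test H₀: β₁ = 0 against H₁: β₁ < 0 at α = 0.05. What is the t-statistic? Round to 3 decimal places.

MSE = SSE/(n − 2) = 3311/79 = 41.9114.
SE(b₁) = √(MSE/Sₓₓ) = √(41.9114/404.27) = 0.321981.
t = 1.130 / 0.321981 = 3.510.
df = n − 2 = 79.
One-sided p ≈ 0.9996, which is ≥ 0.05, so fail to reject H₀.
The data do not give significant evidence that the true slope on daily light exposure is negative.

t = 3.510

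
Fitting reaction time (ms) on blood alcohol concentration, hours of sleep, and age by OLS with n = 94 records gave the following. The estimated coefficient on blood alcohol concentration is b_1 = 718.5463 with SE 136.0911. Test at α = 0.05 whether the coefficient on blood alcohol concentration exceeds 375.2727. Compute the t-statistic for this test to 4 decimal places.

H₀: β₁ = 375.2727 vs H₁: β₁ > 375.2727.
t = (b_1 − β₁⁰)/SE = (718.5463 − 375.2727) / 136.0911 = 2.5224.
df = n − k − 1 = 94 − 3 − 1 = 90.
One-sided p ≈ 0.0067, which is < 0.05, so reject H₀.
There is evidence that the true slope on blood alcohol concentration exceeds 375.2727 ms per unit, holding the other predictors fixed.

t = 2.5224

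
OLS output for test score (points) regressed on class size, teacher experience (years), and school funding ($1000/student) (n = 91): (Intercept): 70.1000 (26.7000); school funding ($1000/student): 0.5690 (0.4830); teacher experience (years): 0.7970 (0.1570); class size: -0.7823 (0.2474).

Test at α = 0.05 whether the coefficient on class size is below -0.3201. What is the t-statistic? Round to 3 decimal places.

Read off: b = -0.7823, SE = 0.2474 for class size.
H₀: β₁ = -0.3201 vs H₁: β₁ < -0.3201.
t = (-0.7823 − (-0.3201)) / 0.2474 = -1.868.
df = n − k − 1 = 91 − 3 − 1 = 87.
One-sided p ≈ 0.0325, which is < 0.05, so reject H₀.
There is evidence that the true slope on class size is below -0.3201 points per unit, holding the other predictors fixed.

t = -1.868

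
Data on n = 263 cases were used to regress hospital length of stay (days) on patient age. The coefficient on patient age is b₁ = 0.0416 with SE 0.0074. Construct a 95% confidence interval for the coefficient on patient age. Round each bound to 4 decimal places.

df = n − 2 = 263 − 2 = 261.
t* = t_{0.025, 261} = 1.969095.
Margin = t* × SE = 1.969095 × 0.0074 = 0.014571.
CI: 0.0416 ± 0.014571 → (0.0270, 0.0562).
With 95% confidence, each one-unit increase in patient age is associated with a change of between 0.0270 and 0.0562 days in hospital length of stay.

(0.0270, 0.0562)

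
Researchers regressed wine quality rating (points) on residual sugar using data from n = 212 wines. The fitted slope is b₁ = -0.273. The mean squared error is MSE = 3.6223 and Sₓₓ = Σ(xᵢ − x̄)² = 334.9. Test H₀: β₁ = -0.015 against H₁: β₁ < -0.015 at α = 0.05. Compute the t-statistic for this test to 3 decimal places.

SE(b₁) = √(MSE/Sₓₓ) = √(3.6223/334.9) = 0.104.
t = (-0.273 − (-0.015)) / 0.104 = -2.481.
df = n − 2 = 210.
One-sided p ≈ 0.0069, which is < 0.05, so reject H₀.
There is evidence that the true slope on residual sugar is below -0.015 points per unit.

t = -2.481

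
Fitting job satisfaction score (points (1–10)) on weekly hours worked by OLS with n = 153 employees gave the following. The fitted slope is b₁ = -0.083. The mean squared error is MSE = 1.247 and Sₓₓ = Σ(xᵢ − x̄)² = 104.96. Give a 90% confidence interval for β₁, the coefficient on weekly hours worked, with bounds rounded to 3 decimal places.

(-0.263, 0.097)

SE(b₁) = √(MSE/Sₓₓ) = √(1.247/104.96) = 0.108999.
df = n − 2 = 151.
t* = t_{0.05, 151} = 1.655007.
Margin = t* × SE = 1.655007 × 0.108999 = 0.18039.
CI: -0.083 ± 0.18039 → (-0.263, 0.097).
With 90% confidence, each one-unit increase in weekly hours worked is associated with a change of between -0.263 and 0.097 points (1–10) in job satisfaction score.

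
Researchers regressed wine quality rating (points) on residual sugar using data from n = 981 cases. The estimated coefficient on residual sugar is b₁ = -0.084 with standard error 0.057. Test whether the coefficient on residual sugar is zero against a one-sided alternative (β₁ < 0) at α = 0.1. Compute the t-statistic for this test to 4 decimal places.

H₀: β₁ = 0 vs H₁: β₁ < 0.
t = (b₁ − β₁⁰)/SE = -0.084 / 0.057 = -1.4737.
df = n − 2 = 981 − 2 = 979.
One-sided p ≈ 0.0704, which is < 0.1, so reject H₀.
There is evidence that the true slope on residual sugar is negative.

t = -1.4737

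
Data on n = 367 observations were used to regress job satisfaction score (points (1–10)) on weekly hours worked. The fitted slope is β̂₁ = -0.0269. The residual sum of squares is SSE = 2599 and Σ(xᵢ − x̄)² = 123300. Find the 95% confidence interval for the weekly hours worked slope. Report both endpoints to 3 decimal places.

(-0.042, -0.012)

MSE = SSE/(n − 2) = 2599/365 = 7.12055.
SE(β̂₁) = √(MSE/Sₓₓ) = √(7.12055/123300) = 0.00759933.
df = n − 2 = 365.
t* = t_{0.025, 365} = 1.966485.
Margin = t* × SE = 1.966485 × 0.00759933 = 0.01494.
CI: -0.0269 ± 0.01494 → (-0.042, -0.012).
With 95% confidence, each one-unit increase in weekly hours worked is associated with a change of between -0.042 and -0.012 points (1–10) in job satisfaction score.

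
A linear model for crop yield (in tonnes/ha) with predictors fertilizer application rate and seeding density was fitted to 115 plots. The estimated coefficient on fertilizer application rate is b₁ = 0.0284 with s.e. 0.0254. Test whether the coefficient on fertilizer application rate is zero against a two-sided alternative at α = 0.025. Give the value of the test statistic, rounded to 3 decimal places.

t = 1.118

H₀: β₁ = 0 vs H₁: β₁ ≠ 0.
t = (b₁ − β₁⁰)/SE = 0.0284 / 0.0254 = 1.118.
df = n − k − 1 = 115 − 2 − 1 = 112.
Two-sided p ≈ 0.2659, which is ≥ 0.025, so fail to reject H₀.
The data do not give significant evidence of an association between fertilizer application rate and crop yield, after adjusting for the other predictors.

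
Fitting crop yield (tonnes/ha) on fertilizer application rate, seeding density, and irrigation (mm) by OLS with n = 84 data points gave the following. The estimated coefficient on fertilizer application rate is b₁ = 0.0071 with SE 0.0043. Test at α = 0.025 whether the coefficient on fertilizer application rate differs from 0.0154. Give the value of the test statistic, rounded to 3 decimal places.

H₀: β₁ = 0.0154 vs H₁: β₁ ≠ 0.0154.
t = (b₁ − β₁⁰)/SE = (0.0071 − 0.0154) / 0.0043 = -1.930.
df = n − k − 1 = 84 − 3 − 1 = 80.
Two-sided p ≈ 0.0571, which is ≥ 0.025, so fail to reject H₀.
The data are consistent with a true slope of 0.0154 tonnes/ha per unit of fertilizer application rate, holding the other predictors fixed.

t = -1.930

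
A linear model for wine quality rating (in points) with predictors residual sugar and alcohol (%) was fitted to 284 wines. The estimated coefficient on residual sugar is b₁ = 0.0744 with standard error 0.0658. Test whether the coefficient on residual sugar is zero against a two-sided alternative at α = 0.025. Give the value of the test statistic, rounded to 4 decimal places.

H₀: β₁ = 0 vs H₁: β₁ ≠ 0.
t = (b₁ − β₁⁰)/SE = 0.0744 / 0.0658 = 1.1307.
df = n − k − 1 = 284 − 2 − 1 = 281.
Two-sided p ≈ 0.2591, which is ≥ 0.025, so fail to reject H₀.
The data do not give significant evidence of an association between residual sugar and wine quality rating, after adjusting for the other predictors.

t = 1.1307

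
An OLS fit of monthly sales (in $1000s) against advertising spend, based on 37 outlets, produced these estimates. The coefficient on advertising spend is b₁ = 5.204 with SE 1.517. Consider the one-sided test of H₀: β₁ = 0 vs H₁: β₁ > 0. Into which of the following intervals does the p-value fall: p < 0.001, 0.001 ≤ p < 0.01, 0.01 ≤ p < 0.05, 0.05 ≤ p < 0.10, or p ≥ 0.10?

p < 0.001

t = 5.204 / 1.517 = 3.430.
df = n − 2 = 37 − 2 = 35.
One-sided p = P(T_{35} > t) ≈ 0.0008.
So p < 0.001.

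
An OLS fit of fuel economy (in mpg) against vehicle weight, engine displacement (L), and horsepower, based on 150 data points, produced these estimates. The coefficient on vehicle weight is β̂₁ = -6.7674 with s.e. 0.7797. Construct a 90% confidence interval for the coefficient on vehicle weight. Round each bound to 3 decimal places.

(-8.058, -5.477)

df = n − k − 1 = 150 − 3 − 1 = 146.
t* = t_{0.05, 146} = 1.655357.
Margin = t* × SE = 1.655357 × 0.7797 = 1.29068.
CI: -6.7674 ± 1.29068 → (-8.058, -5.477).
With 90% confidence, each one-unit increase in vehicle weight is associated with a change of between -8.058 and -5.477 mpg in fuel economy, holding the other predictors fixed.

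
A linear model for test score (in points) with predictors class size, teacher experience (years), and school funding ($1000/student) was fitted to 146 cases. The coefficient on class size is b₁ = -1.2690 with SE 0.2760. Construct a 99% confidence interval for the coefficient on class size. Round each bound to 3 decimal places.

(-1.990, -0.548)

df = n − k − 1 = 146 − 3 − 1 = 142.
t* = t_{0.005, 142} = 2.610895.
Margin = t* × SE = 2.610895 × 0.2760 = 0.72061.
CI: -1.2690 ± 0.72061 → (-1.990, -0.548).
With 99% confidence, each one-unit increase in class size is associated with a change of between -1.990 and -0.548 points in test score, holding the other predictors fixed.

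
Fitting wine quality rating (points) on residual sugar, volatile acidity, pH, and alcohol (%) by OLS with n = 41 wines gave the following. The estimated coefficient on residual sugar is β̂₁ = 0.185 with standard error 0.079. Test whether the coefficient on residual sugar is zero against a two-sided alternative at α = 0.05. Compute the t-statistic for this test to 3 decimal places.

t = 2.342

H₀: β₁ = 0 vs H₁: β₁ ≠ 0.
t = (β̂₁ − β₁⁰)/SE = 0.185 / 0.079 = 2.342.
df = n − k − 1 = 41 − 4 − 1 = 36.
Two-sided p ≈ 0.0248, which is < 0.05, so reject H₀.
There is evidence that residual sugar is associated with wine quality rating, holding the other predictors fixed.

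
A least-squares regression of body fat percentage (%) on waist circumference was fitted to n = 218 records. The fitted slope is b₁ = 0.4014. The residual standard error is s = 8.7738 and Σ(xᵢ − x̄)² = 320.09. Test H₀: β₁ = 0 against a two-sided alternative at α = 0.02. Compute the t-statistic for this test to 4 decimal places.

SE(b₁) = s/√Sₓₓ = 8.7738/√320.09 = 0.490401.
t = 0.4014 / 0.490401 = 0.8185.
df = n − 2 = 216.
Two-sided p ≈ 0.4140, which is ≥ 0.02, so fail to reject H₀.
The data do not give significant evidence of an association between waist circumference and body fat percentage.

t = 0.8185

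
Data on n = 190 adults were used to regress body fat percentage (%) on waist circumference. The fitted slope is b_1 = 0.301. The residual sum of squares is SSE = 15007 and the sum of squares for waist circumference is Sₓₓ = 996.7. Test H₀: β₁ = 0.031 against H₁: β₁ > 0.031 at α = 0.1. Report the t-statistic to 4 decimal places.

MSE = SSE/(n − 2) = 15007/188 = 79.8245.
SE(b_1) = √(MSE/Sₓₓ) = √(79.8245/996.7) = 0.283.
t = (0.301 − 0.031) / 0.283 = 0.9541.
df = n − 2 = 188.
One-sided p ≈ 0.1706, which is ≥ 0.1, so fail to reject H₀.
The data do not give significant evidence that the true slope on waist circumference exceeds 0.031 % per unit.

t = 0.9541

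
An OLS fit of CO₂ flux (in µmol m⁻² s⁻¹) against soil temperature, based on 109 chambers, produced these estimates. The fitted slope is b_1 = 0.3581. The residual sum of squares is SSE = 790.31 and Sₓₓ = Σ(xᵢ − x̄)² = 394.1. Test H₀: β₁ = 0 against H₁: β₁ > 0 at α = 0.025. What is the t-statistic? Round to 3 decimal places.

t = 2.616

MSE = SSE/(n − 2) = 790.31/107 = 7.38607.
SE(b_1) = √(MSE/Sₓₓ) = √(7.38607/394.1) = 0.1369.
t = 0.3581 / 0.1369 = 2.616.
df = n − 2 = 107.
One-sided p ≈ 0.0051, which is < 0.025, so reject H₀.
There is evidence that the true slope on soil temperature is positive.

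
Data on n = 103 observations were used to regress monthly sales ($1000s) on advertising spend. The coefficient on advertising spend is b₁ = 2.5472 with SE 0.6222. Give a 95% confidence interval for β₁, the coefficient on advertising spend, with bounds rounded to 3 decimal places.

(1.313, 3.781)

df = n − 2 = 103 − 2 = 101.
t* = t_{0.025, 101} = 1.983731.
Margin = t* × SE = 1.983731 × 0.6222 = 1.23428.
CI: 2.5472 ± 1.23428 → (1.313, 3.781).
With 95% confidence, each one-unit increase in advertising spend is associated with a change of between 1.313 and 3.781 $1000s in monthly sales.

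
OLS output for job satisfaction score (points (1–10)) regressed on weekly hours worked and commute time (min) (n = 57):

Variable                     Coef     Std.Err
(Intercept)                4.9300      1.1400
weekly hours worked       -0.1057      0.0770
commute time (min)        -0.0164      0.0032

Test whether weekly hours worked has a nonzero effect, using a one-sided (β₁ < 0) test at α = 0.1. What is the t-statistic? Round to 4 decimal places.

t = -1.3727

Read off: b = -0.1057, SE = 0.0770 for weekly hours worked.
H₀: β₁ = 0 vs H₁: β₁ < 0.
t = -0.1057 / 0.0770 = -1.3727.
df = n − k − 1 = 57 − 2 − 1 = 54.
One-sided p ≈ 0.0878, which is < 0.1, so reject H₀.
There is evidence that the true slope on weekly hours worked is negative, holding the other predictors fixed.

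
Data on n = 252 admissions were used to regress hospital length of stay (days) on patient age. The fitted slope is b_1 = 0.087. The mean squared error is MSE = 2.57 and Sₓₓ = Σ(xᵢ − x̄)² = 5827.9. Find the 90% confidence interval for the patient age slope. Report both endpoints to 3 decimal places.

SE(b_1) = √(MSE/Sₓₓ) = √(2.57/5827.9) = 0.0209996.
df = n − 2 = 250.
t* = t_{0.05, 250} = 1.650971.
Margin = t* × SE = 1.650971 × 0.0209996 = 0.03467.
CI: 0.087 ± 0.03467 → (0.052, 0.122).
With 90% confidence, each one-unit increase in patient age is associated with a change of between 0.052 and 0.122 days in hospital length of stay.

(0.052, 0.122)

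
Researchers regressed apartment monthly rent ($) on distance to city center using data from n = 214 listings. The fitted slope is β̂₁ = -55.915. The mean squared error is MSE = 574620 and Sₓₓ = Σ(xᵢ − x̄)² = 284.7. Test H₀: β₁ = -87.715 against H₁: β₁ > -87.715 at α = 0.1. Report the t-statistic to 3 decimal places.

t = 0.708

SE(β̂₁) = √(MSE/Sₓₓ) = √(574620/284.7) = 44.9259.
t = (-55.915 − (-87.715)) / 44.9259 = 0.708.
df = n − 2 = 212.
One-sided p ≈ 0.2399, which is ≥ 0.1, so fail to reject H₀.
The data do not give significant evidence that the true slope on distance to city center exceeds -87.715 $ per unit.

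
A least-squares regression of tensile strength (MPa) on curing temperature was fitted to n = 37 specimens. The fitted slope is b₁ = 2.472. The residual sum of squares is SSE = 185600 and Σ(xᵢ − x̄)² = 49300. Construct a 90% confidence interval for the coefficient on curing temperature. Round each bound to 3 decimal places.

(1.918, 3.026)

MSE = SSE/(n − 2) = 185600/35 = 5302.86.
SE(b₁) = √(MSE/Sₓₓ) = √(5302.86/49300) = 0.327968.
df = n − 2 = 35.
t* = t_{0.05, 35} = 1.689572.
Margin = t* × SE = 1.689572 × 0.327968 = 0.55413.
CI: 2.472 ± 0.55413 → (1.918, 3.026).
With 90% confidence, each one-unit increase in curing temperature is associated with a change of between 1.918 and 3.026 MPa in tensile strength.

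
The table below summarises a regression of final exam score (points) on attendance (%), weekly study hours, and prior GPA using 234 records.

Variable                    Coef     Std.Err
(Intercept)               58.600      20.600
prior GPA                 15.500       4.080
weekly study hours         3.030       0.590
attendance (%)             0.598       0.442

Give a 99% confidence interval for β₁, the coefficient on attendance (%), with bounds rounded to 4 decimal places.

Read off: b = 0.598, SE = 0.442 for attendance (%).
df = n − k − 1 = 234 − 3 − 1 = 230.
t* = t_{0.005, 230} = 2.597374.
Margin = t* × SE = 2.597374 × 0.442 = 1.148039.
CI: 0.598 ± 1.148039 → (-0.5500, 1.7460).

(-0.5500, 1.7460)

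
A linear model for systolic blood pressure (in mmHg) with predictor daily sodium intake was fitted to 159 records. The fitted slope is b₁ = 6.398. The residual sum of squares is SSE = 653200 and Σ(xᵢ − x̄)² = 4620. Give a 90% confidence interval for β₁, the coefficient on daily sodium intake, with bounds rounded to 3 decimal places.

(4.828, 7.968)

MSE = SSE/(n − 2) = 653200/157 = 4160.51.
SE(b₁) = √(MSE/Sₓₓ) = √(4160.51/4620) = 0.94897.
df = n − 2 = 157.
t* = t_{0.05, 157} = 1.654617.
Margin = t* × SE = 1.654617 × 0.94897 = 1.57018.
CI: 6.398 ± 1.57018 → (4.828, 7.968).
With 90% confidence, each one-unit increase in daily sodium intake is associated with a change of between 4.828 and 7.968 mmHg in systolic blood pressure.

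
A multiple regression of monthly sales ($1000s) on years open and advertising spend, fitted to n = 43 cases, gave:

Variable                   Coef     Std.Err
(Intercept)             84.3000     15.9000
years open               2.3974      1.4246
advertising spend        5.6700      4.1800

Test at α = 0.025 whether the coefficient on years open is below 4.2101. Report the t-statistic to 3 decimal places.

t = -1.272

Read off: b = 2.3974, SE = 1.4246 for years open.
H₀: β₁ = 4.2101 vs H₁: β₁ < 4.2101.
t = (2.3974 − 4.2101) / 1.4246 = -1.272.
df = n − k − 1 = 43 − 2 − 1 = 40.
One-sided p ≈ 0.1053, which is ≥ 0.025, so fail to reject H₀.
The data do not give significant evidence that the true slope on years open is below 4.2101 $1000s per unit, holding the other predictors fixed.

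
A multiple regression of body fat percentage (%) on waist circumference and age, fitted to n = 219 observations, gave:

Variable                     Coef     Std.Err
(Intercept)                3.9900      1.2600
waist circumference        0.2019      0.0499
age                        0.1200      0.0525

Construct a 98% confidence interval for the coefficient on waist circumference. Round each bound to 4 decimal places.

(0.0849, 0.3189)

Read off: b = 0.2019, SE = 0.0499 for waist circumference.
df = n − k − 1 = 219 − 2 − 1 = 216.
t* = t_{0.01, 216} = 2.343735.
Margin = t* × SE = 2.343735 × 0.0499 = 0.116952.
CI: 0.2019 ± 0.116952 → (0.0849, 0.3189).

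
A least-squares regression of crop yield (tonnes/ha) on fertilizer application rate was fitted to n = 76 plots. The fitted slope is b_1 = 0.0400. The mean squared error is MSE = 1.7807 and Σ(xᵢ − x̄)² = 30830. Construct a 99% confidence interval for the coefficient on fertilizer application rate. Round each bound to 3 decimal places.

SE(b_1) = √(MSE/Sₓₓ) = √(1.7807/30830) = 0.00759991.
df = n − 2 = 74.
t* = t_{0.005, 74} = 2.643913.
Margin = t* × SE = 2.643913 × 0.00759991 = 0.02009.
CI: 0.0400 ± 0.02009 → (0.020, 0.060).
With 99% confidence, each one-unit increase in fertilizer application rate is associated with a change of between 0.020 and 0.060 tonnes/ha in crop yield.

(0.020, 0.060)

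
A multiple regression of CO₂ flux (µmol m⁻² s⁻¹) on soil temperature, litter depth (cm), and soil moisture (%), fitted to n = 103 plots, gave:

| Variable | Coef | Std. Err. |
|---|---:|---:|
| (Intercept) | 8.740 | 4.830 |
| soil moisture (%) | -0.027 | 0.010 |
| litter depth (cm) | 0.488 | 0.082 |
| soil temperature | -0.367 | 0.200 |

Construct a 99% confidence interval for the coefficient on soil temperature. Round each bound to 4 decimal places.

Read off: b = -0.367, SE = 0.200 for soil temperature.
df = n − k − 1 = 103 − 3 − 1 = 99.
t* = t_{0.005, 99} = 2.626405.
Margin = t* × SE = 2.626405 × 0.200 = 0.525281.
CI: -0.367 ± 0.525281 → (-0.8923, 0.1583).

(-0.8923, 0.1583)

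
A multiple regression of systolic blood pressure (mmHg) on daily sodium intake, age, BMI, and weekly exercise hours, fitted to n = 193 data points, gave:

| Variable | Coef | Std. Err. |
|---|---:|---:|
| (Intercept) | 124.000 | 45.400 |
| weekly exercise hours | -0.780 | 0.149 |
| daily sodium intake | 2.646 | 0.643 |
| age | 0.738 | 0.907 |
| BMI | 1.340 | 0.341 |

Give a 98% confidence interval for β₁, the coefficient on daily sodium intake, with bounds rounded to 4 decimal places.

Read off: b = 2.646, SE = 0.643 for daily sodium intake.
df = n − k − 1 = 193 − 4 − 1 = 188.
t* = t_{0.01, 188} = 2.346346.
Margin = t* × SE = 2.346346 × 0.643 = 1.508701.
CI: 2.646 ± 1.508701 → (1.1373, 4.1547).

(1.1373, 4.1547)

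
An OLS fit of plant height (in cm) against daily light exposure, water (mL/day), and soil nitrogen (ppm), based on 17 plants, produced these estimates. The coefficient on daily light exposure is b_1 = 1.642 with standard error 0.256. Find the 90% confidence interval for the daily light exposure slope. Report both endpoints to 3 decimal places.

df = n − k − 1 = 17 − 3 − 1 = 13.
t* = t_{0.05, 13} = 1.770933.
Margin = t* × SE = 1.770933 × 0.256 = 0.45336.
CI: 1.642 ± 0.45336 → (1.189, 2.095).
With 90% confidence, each one-unit increase in daily light exposure is associated with a change of between 1.189 and 2.095 cm in plant height, holding the other predictors fixed.

(1.189, 2.095)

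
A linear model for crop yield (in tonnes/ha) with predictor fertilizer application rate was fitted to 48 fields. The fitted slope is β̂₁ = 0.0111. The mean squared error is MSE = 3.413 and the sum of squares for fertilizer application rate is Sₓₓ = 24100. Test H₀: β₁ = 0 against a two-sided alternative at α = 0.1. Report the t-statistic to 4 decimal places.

t = 0.9327

SE(β̂₁) = √(MSE/Sₓₓ) = √(3.413/24100) = 0.0119003.
t = 0.0111 / 0.0119003 = 0.9327.
df = n − 2 = 46.
Two-sided p ≈ 0.3558, which is ≥ 0.1, so fail to reject H₀.
The data do not give significant evidence of an association between fertilizer application rate and crop yield.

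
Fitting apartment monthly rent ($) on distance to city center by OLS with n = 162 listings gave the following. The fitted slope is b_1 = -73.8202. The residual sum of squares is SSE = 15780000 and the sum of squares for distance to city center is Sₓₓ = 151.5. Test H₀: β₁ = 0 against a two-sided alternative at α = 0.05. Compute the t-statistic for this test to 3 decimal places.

t = -2.893

MSE = SSE/(n − 2) = 15780000/160 = 98625.
SE(b_1) = √(MSE/Sₓₓ) = √(98625/151.5) = 25.5145.
t = -73.8202 / 25.5145 = -2.893.
df = n − 2 = 160.
Two-sided p ≈ 0.0043, which is < 0.05, so reject H₀.
There is evidence that distance to city center is associated with apartment monthly rent.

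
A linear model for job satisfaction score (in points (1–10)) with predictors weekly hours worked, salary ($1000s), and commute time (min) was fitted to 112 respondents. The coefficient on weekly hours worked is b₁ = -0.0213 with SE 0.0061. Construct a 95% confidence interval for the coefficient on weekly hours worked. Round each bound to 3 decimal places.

(-0.033, -0.009)

df = n − k − 1 = 112 − 3 − 1 = 108.
t* = t_{0.025, 108} = 1.982173.
Margin = t* × SE = 1.982173 × 0.0061 = 0.01209.
CI: -0.0213 ± 0.01209 → (-0.033, -0.009).
With 95% confidence, each one-unit increase in weekly hours worked is associated with a change of between -0.033 and -0.009 points (1–10) in job satisfaction score, holding the other predictors fixed.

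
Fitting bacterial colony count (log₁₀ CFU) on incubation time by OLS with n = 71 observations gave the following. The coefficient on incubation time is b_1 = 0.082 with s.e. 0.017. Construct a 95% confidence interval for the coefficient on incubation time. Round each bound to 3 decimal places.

(0.048, 0.116)

df = n − 2 = 71 − 2 = 69.
t* = t_{0.025, 69} = 1.994945.
Margin = t* × SE = 1.994945 × 0.017 = 0.03391.
CI: 0.082 ± 0.03391 → (0.048, 0.116).
With 95% confidence, each one-unit increase in incubation time is associated with a change of between 0.048 and 0.116 log₁₀ CFU in bacterial colony count.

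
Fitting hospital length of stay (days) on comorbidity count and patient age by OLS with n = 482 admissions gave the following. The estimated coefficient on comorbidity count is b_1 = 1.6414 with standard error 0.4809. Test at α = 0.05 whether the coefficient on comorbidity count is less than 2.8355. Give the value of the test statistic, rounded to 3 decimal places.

t = -2.483

H₀: β₁ = 2.8355 vs H₁: β₁ < 2.8355.
t = (b_1 − β₁⁰)/SE = (1.6414 − 2.8355) / 0.4809 = -2.483.
df = n − k − 1 = 482 − 2 − 1 = 479.
One-sided p ≈ 0.0067, which is < 0.05, so reject H₀.
There is evidence that the true slope on comorbidity count is below 2.8355 days per unit, holding the other predictors fixed.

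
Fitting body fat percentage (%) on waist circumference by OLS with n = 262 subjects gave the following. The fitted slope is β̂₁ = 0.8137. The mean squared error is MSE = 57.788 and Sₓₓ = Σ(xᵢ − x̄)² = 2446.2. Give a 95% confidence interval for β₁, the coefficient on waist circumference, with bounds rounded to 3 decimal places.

(0.511, 1.116)

SE(β̂₁) = √(MSE/Sₓₓ) = √(57.788/2446.2) = 0.1537.
df = n − 2 = 260.
t* = t_{0.025, 260} = 1.96913.
Margin = t* × SE = 1.96913 × 0.1537 = 0.30265.
CI: 0.8137 ± 0.30265 → (0.511, 1.116).
With 95% confidence, each one-unit increase in waist circumference is associated with a change of between 0.511 and 1.116 % in body fat percentage.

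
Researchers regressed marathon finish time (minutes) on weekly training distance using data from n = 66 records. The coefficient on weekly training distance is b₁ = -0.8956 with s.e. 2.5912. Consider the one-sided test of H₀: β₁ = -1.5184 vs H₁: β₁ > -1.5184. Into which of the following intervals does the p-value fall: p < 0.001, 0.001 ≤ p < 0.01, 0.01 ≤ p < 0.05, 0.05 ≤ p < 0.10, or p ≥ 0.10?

t = (-0.8956 − (-1.5184)) / 2.5912 = 0.240.
df = n − 2 = 66 − 2 = 64.
One-sided p = P(T_{64} > t) ≈ 0.4054.
So p ≥ 0.10.

p ≥ 0.10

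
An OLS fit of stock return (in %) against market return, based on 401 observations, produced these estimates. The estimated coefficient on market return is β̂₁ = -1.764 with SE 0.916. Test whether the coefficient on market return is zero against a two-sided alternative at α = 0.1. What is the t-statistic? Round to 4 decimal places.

H₀: β₁ = 0 vs H₁: β₁ ≠ 0.
t = (β̂₁ − β₁⁰)/SE = -1.764 / 0.916 = -1.9258.
df = n − 2 = 401 − 2 = 399.
Two-sided p ≈ 0.0548, which is < 0.1, so reject H₀.
There is evidence that market return is associated with stock return.

t = -1.9258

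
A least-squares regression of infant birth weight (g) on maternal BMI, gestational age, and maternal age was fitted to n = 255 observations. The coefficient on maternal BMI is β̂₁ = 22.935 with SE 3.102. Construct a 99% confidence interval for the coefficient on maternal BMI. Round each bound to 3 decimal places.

df = n − k − 1 = 255 − 3 − 1 = 251.
t* = t_{0.005, 251} = 2.595558.
Margin = t* × SE = 2.595558 × 3.102 = 8.05142.
CI: 22.935 ± 8.05142 → (14.884, 30.986).
With 99% confidence, each one-unit increase in maternal BMI is associated with a change of between 14.884 and 30.986 g in infant birth weight, holding the other predictors fixed.

(14.884, 30.986)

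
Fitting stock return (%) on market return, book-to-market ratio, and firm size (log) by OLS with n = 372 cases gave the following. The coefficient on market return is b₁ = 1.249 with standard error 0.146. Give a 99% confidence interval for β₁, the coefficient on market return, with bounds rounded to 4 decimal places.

df = n − k − 1 = 372 − 3 − 1 = 368.
t* = t_{0.005, 368} = 2.589255.
Margin = t* × SE = 2.589255 × 0.146 = 0.378031.
CI: 1.249 ± 0.378031 → (0.8710, 1.6270).
With 99% confidence, each one-unit increase in market return is associated with a change of between 0.8710 and 1.6270 % in stock return, holding the other predictors fixed.

(0.8710, 1.6270)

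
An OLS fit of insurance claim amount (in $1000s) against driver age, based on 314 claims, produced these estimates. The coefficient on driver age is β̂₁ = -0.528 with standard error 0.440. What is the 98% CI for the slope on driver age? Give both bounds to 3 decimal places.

df = n − 2 = 314 − 2 = 312.
t* = t_{0.01, 312} = 2.338359.
Margin = t* × SE = 2.338359 × 0.440 = 1.02888.
CI: -0.528 ± 1.02888 → (-1.557, 0.501).
With 98% confidence, each one-unit increase in driver age is associated with a change of between -1.557 and 0.501 $1000s in insurance claim amount.

(-1.557, 0.501)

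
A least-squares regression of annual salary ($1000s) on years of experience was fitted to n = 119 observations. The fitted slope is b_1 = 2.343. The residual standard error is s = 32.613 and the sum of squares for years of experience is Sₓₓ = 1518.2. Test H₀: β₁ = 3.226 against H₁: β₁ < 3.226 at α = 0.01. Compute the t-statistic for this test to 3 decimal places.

t = -1.055

SE(b_1) = s/√Sₓₓ = 32.613/√1518.2 = 0.837002.
t = (2.343 − 3.226) / 0.837002 = -1.055.
df = n − 2 = 117.
One-sided p ≈ 0.1468, which is ≥ 0.01, so fail to reject H₀.
The data do not give significant evidence that the true slope on years of experience is below 3.226 $1000s per unit.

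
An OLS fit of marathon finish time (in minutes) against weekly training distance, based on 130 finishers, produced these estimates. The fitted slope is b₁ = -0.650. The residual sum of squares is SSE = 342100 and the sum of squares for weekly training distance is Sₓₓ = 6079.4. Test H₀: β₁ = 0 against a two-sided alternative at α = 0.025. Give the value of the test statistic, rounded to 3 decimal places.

t = -0.980

MSE = SSE/(n − 2) = 342100/128 = 2672.66.
SE(b₁) = √(MSE/Sₓₓ) = √(2672.66/6079.4) = 0.663042.
t = -0.650 / 0.663042 = -0.980.
df = n − 2 = 128.
Two-sided p ≈ 0.3288, which is ≥ 0.025, so fail to reject H₀.
The data do not give significant evidence of an association between weekly training distance and marathon finish time.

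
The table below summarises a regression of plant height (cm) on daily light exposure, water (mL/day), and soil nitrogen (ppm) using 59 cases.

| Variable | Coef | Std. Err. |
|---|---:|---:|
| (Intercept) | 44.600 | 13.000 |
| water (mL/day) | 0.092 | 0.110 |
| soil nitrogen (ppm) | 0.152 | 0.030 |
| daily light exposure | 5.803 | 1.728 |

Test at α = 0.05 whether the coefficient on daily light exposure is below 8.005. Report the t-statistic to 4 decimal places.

Read off: b = 5.803, SE = 1.728 for daily light exposure.
H₀: β₁ = 8.005 vs H₁: β₁ < 8.005.
t = (5.803 − 8.005) / 1.728 = -1.2743.
df = n − k − 1 = 59 − 3 − 1 = 55.
One-sided p ≈ 0.1040, which is ≥ 0.05, so fail to reject H₀.
The data do not give significant evidence that the true slope on daily light exposure is below 8.005 cm per unit, holding the other predictors fixed.

t = -1.2743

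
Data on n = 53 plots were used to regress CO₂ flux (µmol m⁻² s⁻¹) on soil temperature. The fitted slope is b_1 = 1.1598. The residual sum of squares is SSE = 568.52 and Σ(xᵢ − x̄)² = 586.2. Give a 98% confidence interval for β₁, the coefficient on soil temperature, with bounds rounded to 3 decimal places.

(0.829, 1.491)

MSE = SSE/(n − 2) = 568.52/51 = 11.1475.
SE(b_1) = √(MSE/Sₓₓ) = √(11.1475/586.2) = 0.1379.
df = n − 2 = 51.
t* = t_{0.01, 51} = 2.401718.
Margin = t* × SE = 2.401718 × 0.1379 = 0.33120.
CI: 1.1598 ± 0.33120 → (0.829, 1.491).
With 98% confidence, each one-unit increase in soil temperature is associated with a change of between 0.829 and 1.491 µmol m⁻² s⁻¹ in CO₂ flux.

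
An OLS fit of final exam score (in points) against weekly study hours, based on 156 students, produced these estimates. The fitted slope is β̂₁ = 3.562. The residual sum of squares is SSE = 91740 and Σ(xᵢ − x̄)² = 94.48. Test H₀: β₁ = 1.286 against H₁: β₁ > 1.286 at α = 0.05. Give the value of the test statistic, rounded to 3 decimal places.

t = 0.906

MSE = SSE/(n − 2) = 91740/154 = 595.714.
SE(β̂₁) = √(MSE/Sₓₓ) = √(595.714/94.48) = 2.51101.
t = (3.562 − 1.286) / 2.51101 = 0.906.
df = n − 2 = 154.
One-sided p ≈ 0.1831, which is ≥ 0.05, so fail to reject H₀.
The data do not give significant evidence that the true slope on weekly study hours exceeds 1.286 points per unit.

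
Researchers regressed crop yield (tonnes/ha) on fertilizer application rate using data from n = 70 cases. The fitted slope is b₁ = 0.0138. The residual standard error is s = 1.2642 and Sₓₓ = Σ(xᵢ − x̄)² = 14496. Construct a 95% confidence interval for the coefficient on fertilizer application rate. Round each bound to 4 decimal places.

(-0.0072, 0.0348)

SE(b₁) = s/√Sₓₓ = 1.2642/√14496 = 0.0105001.
df = n − 2 = 68.
t* = t_{0.025, 68} = 1.995469.
Margin = t* × SE = 1.995469 × 0.0105001 = 0.020953.
CI: 0.0138 ± 0.020953 → (-0.0072, 0.0348).
With 95% confidence, each one-unit increase in fertilizer application rate is associated with a change of between -0.0072 and 0.0348 tonnes/ha in crop yield.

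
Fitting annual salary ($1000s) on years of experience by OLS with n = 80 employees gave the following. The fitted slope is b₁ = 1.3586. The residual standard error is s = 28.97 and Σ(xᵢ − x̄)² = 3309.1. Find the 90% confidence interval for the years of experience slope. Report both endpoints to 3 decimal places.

SE(b₁) = s/√Sₓₓ = 28.97/√3309.1 = 0.503609.
df = n − 2 = 78.
t* = t_{0.05, 78} = 1.664625.
Margin = t* × SE = 1.664625 × 0.503609 = 0.83832.
CI: 1.3586 ± 0.83832 → (0.520, 2.197).
With 90% confidence, each one-unit increase in years of experience is associated with a change of between 0.520 and 2.197 $1000s in annual salary.

(0.520, 2.197)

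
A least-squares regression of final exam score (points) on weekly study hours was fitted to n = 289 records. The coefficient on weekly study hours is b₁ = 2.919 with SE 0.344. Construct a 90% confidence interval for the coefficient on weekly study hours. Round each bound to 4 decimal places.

df = n − 2 = 289 − 2 = 287.
t* = t_{0.05, 287} = 1.65018.
Margin = t* × SE = 1.65018 × 0.344 = 0.567662.
CI: 2.919 ± 0.567662 → (2.3513, 3.4867).
With 90% confidence, each one-unit increase in weekly study hours is associated with a change of between 2.3513 and 3.4867 points in final exam score.

(2.3513, 3.4867)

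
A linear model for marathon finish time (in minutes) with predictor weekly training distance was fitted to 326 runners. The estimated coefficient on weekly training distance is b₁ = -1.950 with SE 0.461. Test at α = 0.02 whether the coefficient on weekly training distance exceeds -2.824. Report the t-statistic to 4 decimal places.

t = 1.8959

H₀: β₁ = -2.824 vs H₁: β₁ > -2.824.
t = (b₁ − β₁⁰)/SE = (-1.950 − (-2.824)) / 0.461 = 1.8959.
df = n − 2 = 326 − 2 = 324.
One-sided p ≈ 0.0294, which is ≥ 0.02, so fail to reject H₀.
The data do not give significant evidence that the true slope on weekly training distance exceeds -2.824 minutes per unit.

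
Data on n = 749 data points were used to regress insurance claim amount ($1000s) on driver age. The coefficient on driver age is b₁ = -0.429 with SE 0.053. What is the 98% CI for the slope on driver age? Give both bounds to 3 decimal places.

df = n − 2 = 749 − 2 = 747.
t* = t_{0.01, 747} = 2.33135.
Margin = t* × SE = 2.33135 × 0.053 = 0.12356.
CI: -0.429 ± 0.12356 → (-0.553, -0.305).
With 98% confidence, each one-unit increase in driver age is associated with a change of between -0.553 and -0.305 $1000s in insurance claim amount.

(-0.553, -0.305)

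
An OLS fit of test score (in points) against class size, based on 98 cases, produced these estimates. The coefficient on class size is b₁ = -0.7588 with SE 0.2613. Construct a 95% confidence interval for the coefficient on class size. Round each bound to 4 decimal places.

(-1.2775, -0.2401)

df = n − 2 = 98 − 2 = 96.
t* = t_{0.025, 96} = 1.984984.
Margin = t* × SE = 1.984984 × 0.2613 = 0.518676.
CI: -0.7588 ± 0.518676 → (-1.2775, -0.2401).
With 95% confidence, each one-unit increase in class size is associated with a change of between -1.2775 and -0.2401 points in test score.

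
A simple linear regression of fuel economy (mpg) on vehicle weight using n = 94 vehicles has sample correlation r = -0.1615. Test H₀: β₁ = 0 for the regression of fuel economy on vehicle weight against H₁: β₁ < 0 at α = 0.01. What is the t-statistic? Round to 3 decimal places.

t = -1.570

t = r·√(n − 2)/√(1 − r²) = -0.1615·√92/√0.973918 = -1.570.
df = n − 2 = 92.
One-sided p ≈ 0.0600, which is ≥ 0.01, so fail to reject H₀.
The data do not give significant evidence of a linear association between vehicle weight and fuel economy.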